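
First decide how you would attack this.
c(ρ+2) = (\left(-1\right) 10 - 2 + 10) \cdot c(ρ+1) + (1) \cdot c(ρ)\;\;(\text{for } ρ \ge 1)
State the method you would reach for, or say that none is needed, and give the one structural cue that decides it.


Diagnosis: the characteristic-root method — fixed numeric weights on consecutive terms and no forcing term added: the root method in its home territory.


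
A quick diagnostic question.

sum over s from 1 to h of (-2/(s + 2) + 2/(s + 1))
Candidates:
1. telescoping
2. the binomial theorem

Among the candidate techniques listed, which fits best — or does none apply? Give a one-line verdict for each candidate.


Method: telescoping — the piece each term subtracts is 2/(s + 1) advanced by one index, and it reappears with a plus sign leading the following term — the sum collapses to its boundary terms.
- telescoping — yes — fits the structure here.
- the binomial theorem: no binomial coefficients pair up with complementary powers here.


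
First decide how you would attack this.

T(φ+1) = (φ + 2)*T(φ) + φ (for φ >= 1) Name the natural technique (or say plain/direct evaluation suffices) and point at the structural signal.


Technique: a summation factor — the coefficient φ + 2 drifts with the index, so no fixed root exists; normalizing by the cumulative product telescopes it.


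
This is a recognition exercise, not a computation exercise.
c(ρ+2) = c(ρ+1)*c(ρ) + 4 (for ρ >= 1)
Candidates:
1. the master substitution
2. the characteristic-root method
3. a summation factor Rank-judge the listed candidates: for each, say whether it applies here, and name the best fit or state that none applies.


Diagnosis: no special technique — the update rule curves (it is not linear in the unknown sequence), so no superposition-based closed form attaches — iterate or study it directly.
- the master substitution — the recursive argument is a shift of the index, not a fixed fraction of it.
- the characteristic-root method — nonlinearity rules out exponential-mode superposition from the start.
- a summation factor: the recursion is nonlinear — outside the first-order linear family a summation factor addresses.


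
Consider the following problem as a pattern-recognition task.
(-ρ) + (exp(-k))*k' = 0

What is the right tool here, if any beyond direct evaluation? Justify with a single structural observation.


Diagnosis: separation of variables — separating collects all k-dependence with the derivative and leaves all ρ-dependence opposite: variables separate. One could also solve this as an exact equation; with each coefficient in its own variable, separating is the same work with fewer steps.


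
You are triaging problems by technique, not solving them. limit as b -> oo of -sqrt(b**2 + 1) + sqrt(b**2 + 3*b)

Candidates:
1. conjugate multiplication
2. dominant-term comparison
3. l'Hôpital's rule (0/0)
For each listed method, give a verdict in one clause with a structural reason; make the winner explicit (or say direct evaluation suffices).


Method: conjugate multiplication — the ∞ − ∞ radical form is the exact trigger for the conjugate maneuver.
- conjugate multiplication — applies; the problem has the shape this method handles.
- dominant-term comparison: no dominant-degree comparison decides it.
- l'Hôpital's rule (0/0): no quotient structure at all: the clash is ∞ minus ∞, which rationalizing converts into a tractable ratio.


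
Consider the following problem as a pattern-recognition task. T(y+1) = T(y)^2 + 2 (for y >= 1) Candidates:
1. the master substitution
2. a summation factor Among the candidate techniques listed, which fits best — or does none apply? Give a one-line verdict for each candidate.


Diagnosis: no special technique — each new value is a nonlinear function of earlier ones — scaling arguments and superposition both fail.
- the master substitution: there is no divide-the-index recursive argument.
- a summation factor — no summation factor applies — the rule is not linear in the sequence values.


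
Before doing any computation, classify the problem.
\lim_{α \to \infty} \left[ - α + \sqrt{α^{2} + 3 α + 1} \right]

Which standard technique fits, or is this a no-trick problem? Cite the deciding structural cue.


Diagnosis: conjugate multiplication — infinity minus infinity with a radical in play — multiply by the conjugate so the divergences of \sqrt{α^{2} + 3 α + 1} and α annihilate.


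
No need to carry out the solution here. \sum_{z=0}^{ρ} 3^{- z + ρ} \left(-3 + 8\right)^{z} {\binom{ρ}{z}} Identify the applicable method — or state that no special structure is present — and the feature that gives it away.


Method: the binomial theorem — the binomial coefficients weight matched powers of (-3 + 8) and 3, which is exactly the expansion of a binomial power.


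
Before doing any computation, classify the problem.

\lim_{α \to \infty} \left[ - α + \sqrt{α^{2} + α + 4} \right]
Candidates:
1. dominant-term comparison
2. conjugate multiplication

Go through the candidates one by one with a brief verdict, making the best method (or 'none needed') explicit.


Verdict: conjugate multiplication — two divergent pieces with a minus sign between them and a radical in the mix: rationalize \sqrt{α^{2} + α + 4} - α before any limit law applies.
- dominant-term comparison: this limit is not decided by comparing leading-term growth at infinity.
- conjugate multiplication — yes — fits the structure here.


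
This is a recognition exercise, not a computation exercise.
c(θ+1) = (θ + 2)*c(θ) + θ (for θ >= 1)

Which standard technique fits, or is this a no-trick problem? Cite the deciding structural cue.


Technique: a summation factor — normalize by the running product of θ + 2: the left side becomes a difference, and differences sum.


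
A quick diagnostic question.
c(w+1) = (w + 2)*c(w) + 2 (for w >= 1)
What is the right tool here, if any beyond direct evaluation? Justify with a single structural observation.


Technique: a summation factor — normalize by the running product of w + 2: the left side becomes a difference, and differences sum.


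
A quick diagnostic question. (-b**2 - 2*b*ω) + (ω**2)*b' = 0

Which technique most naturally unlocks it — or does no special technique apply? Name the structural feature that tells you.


Best approach: the homogeneous substitution — the slope is degree-zero homogeneous: the ratio substitution v = b/ω collapses it. This doubles as a Bernoulli equation in the unknown as written; the homogeneous route needs no setup at all.


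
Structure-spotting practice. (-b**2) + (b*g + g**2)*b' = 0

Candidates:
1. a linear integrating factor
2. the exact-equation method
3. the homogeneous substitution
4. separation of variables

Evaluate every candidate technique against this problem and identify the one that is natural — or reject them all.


Diagnosis: the homogeneous substitution — the slope is degree-zero homogeneous: the ratio substitution v = b/g collapses it. A Bernoulli substitution after rearrangement (possibly exchanging dependent and independent variable) is a fair alternative; the homogeneous route works on the equation as it stands.
- a linear integrating factor — the unknown enters nonlinearly (through a power, a denominator, or a transcendental function), which the linear integrating-factor recipe cannot absorb as-is — any repair would come from a preliminary substitution, not the factor.
- the exact-equation method — the mixed partial derivatives differ, so the left side is not a total differential.
- the homogeneous substitution: yes — fits the structure here.
- separation of variables — no division isolates the independent variable from the unknown.


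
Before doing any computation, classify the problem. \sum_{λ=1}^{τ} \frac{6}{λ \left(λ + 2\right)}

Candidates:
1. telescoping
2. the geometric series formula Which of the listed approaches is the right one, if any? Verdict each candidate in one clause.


Best approach: telescoping — rewrite \frac{6}{λ \left(λ + 2\right)} as simple fractions and successive terms eat each other — only the edges survive.
- telescoping — applies; the problem has the shape this method handles.
- the geometric series formula — the term-to-term ratio drifts with the index — the one thing the geometric formula cannot absorb.


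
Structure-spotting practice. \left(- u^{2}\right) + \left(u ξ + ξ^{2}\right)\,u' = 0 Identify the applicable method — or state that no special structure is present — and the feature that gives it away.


Verdict: the homogeneous substitution — the slope's numerator and denominator have matching total degree, so it depends only on u/ξ and the ratio substitution collapses it. A Bernoulli-style rewrite — possibly after exchanging which variable is treated as dependent — would work as well; the homogeneous substitution is the more immediate reading here.


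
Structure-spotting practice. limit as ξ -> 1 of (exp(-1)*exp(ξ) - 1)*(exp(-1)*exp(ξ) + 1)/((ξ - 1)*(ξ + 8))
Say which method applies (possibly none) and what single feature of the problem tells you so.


Diagnosis: l'Hôpital's rule (0/0) — numerator and denominator both vanish at 1 — a genuine 0/0 form, which is exactly when l'Hôpital applies. Expanding numerator and denominator to first order gives the same value — the rule automates exactly that.


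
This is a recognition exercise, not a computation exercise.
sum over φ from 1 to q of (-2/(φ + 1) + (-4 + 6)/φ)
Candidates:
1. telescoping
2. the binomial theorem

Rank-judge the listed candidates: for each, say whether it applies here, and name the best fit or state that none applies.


Verdict: telescoping — the piece each term subtracts is (-4 + 6)/φ advanced by one index, and it reappears with a plus sign leading the following term — the sum collapses to its boundary terms.
- telescoping: yes — fits the structure here.
- the binomial theorem: the terms do not reassemble into a binomial power.


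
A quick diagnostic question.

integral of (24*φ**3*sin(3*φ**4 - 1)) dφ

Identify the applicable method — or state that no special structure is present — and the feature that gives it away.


Best approach: u-substitution — collected, the integrand has one factor that is, up to a constant, the derivative of an inner expression the rest depends on — substitute for that inner expression.


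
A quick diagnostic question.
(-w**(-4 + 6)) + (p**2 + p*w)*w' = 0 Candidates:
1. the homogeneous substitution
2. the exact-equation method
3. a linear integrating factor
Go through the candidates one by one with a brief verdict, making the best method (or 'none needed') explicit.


Best approach: the homogeneous substitution — the slope's numerator and denominator have matching total degree, so it depends only on w/p and the ratio substitution collapses it. A Bernoulli-style rewrite — possibly after exchanging which variable is treated as dependent — would work as well; the homogeneous substitution is the more immediate reading here.
- the homogeneous substitution: applies; the problem has the shape this method handles.
- the exact-equation method: the mixed-partials test fails on this split — it is not an exact differential as presented.
- a linear integrating factor: a nonlinear term in the unknown puts this outside the integrating-factor template.


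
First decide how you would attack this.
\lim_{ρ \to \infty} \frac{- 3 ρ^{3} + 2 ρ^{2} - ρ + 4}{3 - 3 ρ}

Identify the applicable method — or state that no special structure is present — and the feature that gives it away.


Method: dominant-term comparison — as ρ grows, only the highest-degree terms matter — compare leading terms and read the limit off. l'Hôpital's at-infinity variant applies to the expression viewed as a single quotient; the leading-term comparison is the direct route.


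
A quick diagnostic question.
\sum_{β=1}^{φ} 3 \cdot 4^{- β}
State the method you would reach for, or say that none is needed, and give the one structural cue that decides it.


Technique: the geometric series formula — consecutive terms stand in a fixed index-free ratio — the geometric sum formula closes it.


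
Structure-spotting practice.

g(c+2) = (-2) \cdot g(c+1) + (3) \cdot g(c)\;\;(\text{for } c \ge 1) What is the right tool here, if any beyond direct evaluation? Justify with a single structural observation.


Technique: the characteristic-root method — this is the constant-coefficient homogeneous case — the whole solution in c reduces to a polynomial's roots.


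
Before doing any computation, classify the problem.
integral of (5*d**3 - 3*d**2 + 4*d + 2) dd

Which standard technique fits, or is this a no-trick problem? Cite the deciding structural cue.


Method: no special technique — the integrand is a sum of constant multiples of powers of d — integrate term by term.


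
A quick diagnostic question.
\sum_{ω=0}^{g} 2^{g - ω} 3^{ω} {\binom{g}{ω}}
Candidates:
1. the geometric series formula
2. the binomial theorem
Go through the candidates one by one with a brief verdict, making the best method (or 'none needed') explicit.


Verdict: the binomial theorem — binomial coefficients against complementary powers of 3 and 2: recognize the binomial expansion and resum.
- the geometric series formula: dividing successive terms gives an index-dependent quantity, not a constant.
- the binomial theorem — yes — fits the structure here.


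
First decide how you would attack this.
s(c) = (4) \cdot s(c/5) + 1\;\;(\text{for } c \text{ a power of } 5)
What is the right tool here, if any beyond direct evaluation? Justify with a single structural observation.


Method: the master substitution — the argument shrinks by the factor 5, so measure the index on a logarithmic scale and the recursion becomes a shift.


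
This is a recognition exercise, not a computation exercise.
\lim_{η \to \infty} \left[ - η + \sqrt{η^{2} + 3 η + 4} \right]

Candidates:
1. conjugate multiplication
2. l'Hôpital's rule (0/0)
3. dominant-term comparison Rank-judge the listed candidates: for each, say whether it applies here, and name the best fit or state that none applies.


Best approach: conjugate multiplication — infinity minus infinity with a radical in play — multiply by the conjugate so the divergences of \sqrt{η^{2} + 3 η + 4} and η annihilate.
- conjugate multiplication: yes — fits the structure here.
- l'Hôpital's rule (0/0): the expression is a difference driving to ∞ − ∞, not a 0/0 quotient — there is no ratio for the rule to differentiate.
- dominant-term comparison: no ranking of term growth rates resolves the limit here.


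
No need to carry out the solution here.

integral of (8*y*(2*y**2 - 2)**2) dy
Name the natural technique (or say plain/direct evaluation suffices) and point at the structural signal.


Method: u-substitution — a chain-rule shadow: 8*y alongside a function of 2*y**2 - 2 means u = 2*y**2 - 2 unwinds the composition in one step. Expanding everything out would also get there; the substitution is the systematic route.


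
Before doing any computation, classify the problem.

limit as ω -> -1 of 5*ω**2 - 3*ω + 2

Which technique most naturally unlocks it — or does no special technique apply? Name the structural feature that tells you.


Verdict: no special technique — the expression is continuous at the evaluation point — substitute directly; no indeterminate form appears.


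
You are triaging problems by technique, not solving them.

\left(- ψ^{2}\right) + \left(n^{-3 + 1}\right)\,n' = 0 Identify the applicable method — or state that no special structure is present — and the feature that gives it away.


Best approach: separation of variables — solved for the derivative, the right side splits multiplicatively into a function of each variable alone — divide and integrate each side. One could also solve this as an exact equation; with each coefficient in its own variable, separating is the same work with fewer steps.


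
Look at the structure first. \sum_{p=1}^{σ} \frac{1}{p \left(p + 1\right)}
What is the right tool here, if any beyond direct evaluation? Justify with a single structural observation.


Method: telescoping — integer-spaced poles in \frac{1}{p \left(p + 1\right)} are the telescoping signature in disguise.


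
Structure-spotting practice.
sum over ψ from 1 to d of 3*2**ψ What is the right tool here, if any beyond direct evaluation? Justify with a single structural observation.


Technique: the geometric series formula — each term is 2 times the previous one, so the geometric-series formula applies directly.


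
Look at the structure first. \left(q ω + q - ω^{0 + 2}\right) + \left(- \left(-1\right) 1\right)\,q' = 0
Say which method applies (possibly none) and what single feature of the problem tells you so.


Technique: a linear integrating factor — linear in the unknown with genuine forcing: multiply through by the exponential of the integrated coefficient and the left side closes into one derivative.


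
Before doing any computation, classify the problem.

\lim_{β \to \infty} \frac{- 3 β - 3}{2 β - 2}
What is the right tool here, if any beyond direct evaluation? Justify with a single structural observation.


Technique: dominant-term comparison — at large β only the top-degree terms survive; compare the leading terms and the limit falls out. l'Hôpital's at-infinity variant applies to the expression viewed as a single quotient; the leading-term comparison is the direct route.


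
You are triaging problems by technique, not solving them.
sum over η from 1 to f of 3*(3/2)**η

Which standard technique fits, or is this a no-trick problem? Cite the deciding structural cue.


Technique: the geometric series formula — check a ratio of consecutive terms: it is 3/2, independent of the index, so the geometric formula closes the sum.


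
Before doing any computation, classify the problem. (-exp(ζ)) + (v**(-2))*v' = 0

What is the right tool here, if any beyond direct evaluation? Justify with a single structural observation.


Method: separation of variables — solved for the derivative, the right side splits multiplicatively into a function of each variable alone — divide and integrate each side. The cross-partial test also passes here (vacuously, each side single-variable); the potential-function route would work, separation is simply more immediate.


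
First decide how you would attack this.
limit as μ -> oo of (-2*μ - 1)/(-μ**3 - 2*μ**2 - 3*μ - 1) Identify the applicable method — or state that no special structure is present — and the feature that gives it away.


Verdict: dominant-term comparison — growth-rate triage: the leading powers of μ decide the limit, everything else is noise. As a single quotient, the ∞/∞ shape would yield to repeated differentiation as well — the growth comparison gets there in one look.


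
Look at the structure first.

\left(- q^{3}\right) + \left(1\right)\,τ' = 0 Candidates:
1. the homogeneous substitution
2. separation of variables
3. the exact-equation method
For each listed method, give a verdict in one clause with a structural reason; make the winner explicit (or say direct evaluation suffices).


Technique: no special technique — the slope is a pure function of q; integrate both sides and be done.
- the homogeneous substitution: the ratio substitution does not collapse this equation.
- separation of variables — any separation here is vacuous (nothing depends on the unknown); direct integration is the honest label.
- the exact-equation method: with the unknown absent from both coefficients, the cross-partial test holds emptily — nothing for the exact method to work on.


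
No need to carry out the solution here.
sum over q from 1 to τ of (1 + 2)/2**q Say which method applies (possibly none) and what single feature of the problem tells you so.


Verdict: the geometric series formula — consecutive terms stand in a fixed index-free ratio — the geometric sum formula closes it.


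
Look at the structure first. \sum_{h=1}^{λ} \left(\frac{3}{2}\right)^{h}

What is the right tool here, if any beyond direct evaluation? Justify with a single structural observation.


Best approach: the geometric series formula — check a ratio of consecutive terms: it is \frac{3}{2}, independent of the index, so the geometric formula closes the sum.


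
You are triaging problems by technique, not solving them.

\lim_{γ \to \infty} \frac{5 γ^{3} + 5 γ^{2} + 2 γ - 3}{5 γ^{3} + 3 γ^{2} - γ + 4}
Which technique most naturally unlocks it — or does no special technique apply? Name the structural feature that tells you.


Best approach: dominant-term comparison — growth-rate triage: the leading powers of γ decide the limit, everything else is noise. Differentiating the expression as a single quotient would eventually settle it as well; matching dominant growth settles it immediately.


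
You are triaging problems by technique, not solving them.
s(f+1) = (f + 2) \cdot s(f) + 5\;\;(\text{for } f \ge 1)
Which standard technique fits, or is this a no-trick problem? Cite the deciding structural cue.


Technique: a summation factor — first-order, linear, moving coefficient f + 2: the discrete analogue of an integrating factor handles it.


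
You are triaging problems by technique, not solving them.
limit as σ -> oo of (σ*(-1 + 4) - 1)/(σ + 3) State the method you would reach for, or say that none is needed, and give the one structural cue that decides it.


Best approach: dominant-term comparison — divide through by the highest power of σ; every lower-order term dies and the dominant terms decide the limit. As a single quotient, the ∞/∞ shape would yield to repeated differentiation as well — the growth comparison gets there in one look.


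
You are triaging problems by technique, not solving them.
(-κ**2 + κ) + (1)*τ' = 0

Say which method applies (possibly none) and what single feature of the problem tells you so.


Diagnosis: no special technique — solved for the derivative, τ never appears on the right — this is a direct integration in κ, not a differential-equations problem at heart.


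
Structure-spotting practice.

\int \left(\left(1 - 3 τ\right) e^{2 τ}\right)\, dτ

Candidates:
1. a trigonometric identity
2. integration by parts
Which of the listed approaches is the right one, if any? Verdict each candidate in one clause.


Best approach: integration by parts — a polynomial 1 - 3 τ against the kernel e^{2 τ} is the signature bounded-ladder case for integration by parts.
- a trigonometric identity — there is no trigonometric structure at all — the integrand carries no sine or cosine to rewrite.
- integration by parts — yes — fits the structure here.


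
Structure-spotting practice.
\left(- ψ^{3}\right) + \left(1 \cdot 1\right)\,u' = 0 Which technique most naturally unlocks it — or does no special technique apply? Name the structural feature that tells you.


Verdict: no special technique — solved for the derivative, u never appears on the right — this is a direct integration in ψ, not a differential-equations problem at heart.


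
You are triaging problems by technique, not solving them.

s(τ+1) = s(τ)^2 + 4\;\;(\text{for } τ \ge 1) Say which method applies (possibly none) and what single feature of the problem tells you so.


Verdict: no special technique — this one you iterate or analyze qualitatively: the nonlinearity defeats linear solution methods.


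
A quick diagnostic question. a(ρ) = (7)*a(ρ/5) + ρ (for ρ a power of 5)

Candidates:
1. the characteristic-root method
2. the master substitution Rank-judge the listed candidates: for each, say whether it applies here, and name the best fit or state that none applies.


Technique: the master substitution — the index is divided (ρ/5), not shifted — substitute ρ = 5^m to straighten it into a shift recurrence.
- the characteristic-root method: the recursion divides its index rather than shifting it — outside the constant-shift family the root method covers.
- the master substitution — applicable, and directly so.


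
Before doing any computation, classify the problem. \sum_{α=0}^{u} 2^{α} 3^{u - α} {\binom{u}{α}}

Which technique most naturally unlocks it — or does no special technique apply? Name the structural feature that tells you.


Verdict: the binomial theorem — the binomial coefficients weight matched powers of 2 and 3, which is exactly the expansion of a binomial power.


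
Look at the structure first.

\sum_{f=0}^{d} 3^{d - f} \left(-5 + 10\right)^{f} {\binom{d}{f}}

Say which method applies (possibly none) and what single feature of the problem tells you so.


Diagnosis: the binomial theorem — the binomial coefficients weight matched powers of (-5 + 10) and 3, which is exactly the expansion of a binomial power.


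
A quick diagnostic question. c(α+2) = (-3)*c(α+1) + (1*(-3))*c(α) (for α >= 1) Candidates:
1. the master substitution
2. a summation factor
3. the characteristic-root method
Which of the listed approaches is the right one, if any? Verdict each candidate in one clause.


Technique: the characteristic-root method — linear, homogeneous, constant coefficients: solutions of the form r^α exist — find the roots of the characteristic polynomial.
- the master substitution — no fixed divisor shrinks the index between calls.
- a summation factor: the recurrence reaches back more than one step, outside the first-order family a summation factor normalizes.
- the characteristic-root method: applies; the problem has the shape this method handles.


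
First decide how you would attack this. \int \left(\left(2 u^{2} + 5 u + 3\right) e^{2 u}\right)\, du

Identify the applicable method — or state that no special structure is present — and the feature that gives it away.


Method: integration by parts — 2 u^{2} + 5 u + 3 dies after finitely many derivatives while e^{2 u} cycles under integration — the tabular/parts setup.


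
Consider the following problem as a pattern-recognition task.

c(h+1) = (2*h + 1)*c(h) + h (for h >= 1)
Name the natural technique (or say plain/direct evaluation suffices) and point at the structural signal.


Verdict: a summation factor — normalize by the running product of 2*h + 1: the left side becomes a difference, and differences sum.


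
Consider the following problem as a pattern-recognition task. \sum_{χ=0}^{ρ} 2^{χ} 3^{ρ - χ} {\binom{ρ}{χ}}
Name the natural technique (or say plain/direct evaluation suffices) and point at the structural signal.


Diagnosis: the binomial theorem — binomial coefficients against complementary powers of 2 and 3: recognize the binomial expansion and resum.


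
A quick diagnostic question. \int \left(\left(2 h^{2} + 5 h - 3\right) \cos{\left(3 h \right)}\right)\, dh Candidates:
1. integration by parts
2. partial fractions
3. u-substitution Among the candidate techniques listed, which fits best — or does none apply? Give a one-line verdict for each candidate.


Method: integration by parts — the integrand splits as 2 h^{2} + 5 h - 3 times \cos{\left(3 h \right)} — repeatedly differentiating the polynomial part kills it, which is the parts ladder.
- integration by parts — yes, a natural case for it.
- partial fractions — the expression is not a ratio of polynomials that decomposes further.
- u-substitution: no subexpression of the integrand serves as a whole-integral substitution inner — individual terms may offer their own, but none carries its derivative as a factor of the full integrand; a working change of variable would have to be constructed from outside the expression.


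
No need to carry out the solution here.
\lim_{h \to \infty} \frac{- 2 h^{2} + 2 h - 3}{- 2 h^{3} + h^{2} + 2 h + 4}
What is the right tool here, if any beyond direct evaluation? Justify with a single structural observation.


Method: dominant-term comparison — divide by the highest power of h present: lower-order terms vanish and the dominant ratio remains. l'Hôpital's at-infinity variant applies to the expression viewed as a single quotient; the leading-term comparison is the direct route.


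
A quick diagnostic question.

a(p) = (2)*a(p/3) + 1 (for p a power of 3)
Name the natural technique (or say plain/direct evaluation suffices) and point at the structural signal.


Verdict: the master substitution — index division is the fingerprint: p/3 in the recursive call means substitute p = 3^m.


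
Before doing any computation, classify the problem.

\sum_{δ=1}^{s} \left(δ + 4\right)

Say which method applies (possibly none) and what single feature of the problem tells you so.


Technique: no special technique — recognize the absence of structure: constant-multiple powers of δ summed plainly, no special method required.


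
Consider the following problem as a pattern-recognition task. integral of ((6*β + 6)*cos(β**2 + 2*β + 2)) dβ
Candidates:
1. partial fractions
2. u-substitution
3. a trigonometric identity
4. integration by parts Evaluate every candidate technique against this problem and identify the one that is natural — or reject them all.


Diagnosis: u-substitution — a chain-rule shadow: 6*β + 6 alongside a function of β**2 + 2*β + 2 means u = β**2 + 2*β + 2 unwinds the composition in one step.
- partial fractions: the expression is not a ratio of polynomials that decomposes further.
- u-substitution: yes, a natural case for it.
- a trigonometric identity — no identity rewrites this into an easier trigonometric form.
- integration by parts — a polynomial factor is present, but its partner is not an exp, sine, or cosine of a degree-1 argument, nor a logarithm.


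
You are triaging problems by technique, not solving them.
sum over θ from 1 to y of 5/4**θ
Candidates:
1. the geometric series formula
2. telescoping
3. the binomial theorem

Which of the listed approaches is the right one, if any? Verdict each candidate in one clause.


Best approach: the geometric series formula — consecutive terms stand in a fixed index-free ratio — the geometric sum formula closes it.
- the geometric series formula: applies; the problem has the shape this method handles.
- telescoping — neither a shifted-difference shape nor integer-spaced poles are present.
- the binomial theorem — there is no pair of bases whose matched powers would reassemble into a single binomial power.


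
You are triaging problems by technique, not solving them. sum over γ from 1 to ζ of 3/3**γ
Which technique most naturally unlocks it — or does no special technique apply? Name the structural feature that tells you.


Technique: the geometric series formula — consecutive terms stand in a fixed index-free ratio — the geometric sum formula closes it.


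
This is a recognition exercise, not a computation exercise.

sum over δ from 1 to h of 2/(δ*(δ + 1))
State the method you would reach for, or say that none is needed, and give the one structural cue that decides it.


Diagnosis: telescoping — rewrite 2/(δ*(δ + 1)) as simple fractions and successive terms eat each other — only the edges survive.


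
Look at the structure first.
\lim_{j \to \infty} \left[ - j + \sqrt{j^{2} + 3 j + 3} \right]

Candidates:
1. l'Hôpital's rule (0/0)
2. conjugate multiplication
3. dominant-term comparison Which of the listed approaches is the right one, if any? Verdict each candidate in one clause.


Best approach: conjugate multiplication — two divergent pieces with a minus sign between them and a radical in the mix: rationalize \sqrt{j^{2} + 3 j + 3} - j before any limit law applies.
- l'Hôpital's rule (0/0): substitution produces ∞ − ∞ rather than a vanishing quotient; the rule needs a 0/0 ratio to act on.
- conjugate multiplication: applies; the problem has the shape this method handles.
- dominant-term comparison — leading-power comparison does not apply to this form.


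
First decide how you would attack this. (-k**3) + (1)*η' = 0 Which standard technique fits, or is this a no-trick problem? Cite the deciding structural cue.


Technique: no special technique — solved for the derivative, no η appears — this is antidifferentiation in k wearing ODE clothing.


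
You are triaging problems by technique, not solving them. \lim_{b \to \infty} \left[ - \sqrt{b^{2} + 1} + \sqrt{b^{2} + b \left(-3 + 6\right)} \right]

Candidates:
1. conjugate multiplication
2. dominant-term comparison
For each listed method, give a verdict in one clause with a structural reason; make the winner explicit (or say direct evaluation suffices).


Verdict: conjugate multiplication — the ∞ − ∞ radical form is the exact trigger for the conjugate maneuver.
- conjugate multiplication: a fit — the right tool for this form.
- dominant-term comparison — no ranking of term growth rates resolves the limit here.


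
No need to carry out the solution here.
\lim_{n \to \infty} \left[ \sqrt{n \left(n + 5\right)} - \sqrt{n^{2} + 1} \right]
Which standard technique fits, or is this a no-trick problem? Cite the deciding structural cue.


Method: conjugate multiplication — both pieces blow up but their difference is finite; the conjugate trick rationalizes \sqrt{n \left(n + 5\right)} - \sqrt{n^{2} + 1}.


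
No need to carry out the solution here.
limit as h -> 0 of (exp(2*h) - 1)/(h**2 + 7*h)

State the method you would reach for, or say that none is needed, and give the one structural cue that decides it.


Best approach: l'Hôpital's rule (0/0) — the 0/0 form at 0 is the signature situation for l'Hôpital's rule. One could equally expand both pieces locally and compare leading terms; the rule does that in one stroke.


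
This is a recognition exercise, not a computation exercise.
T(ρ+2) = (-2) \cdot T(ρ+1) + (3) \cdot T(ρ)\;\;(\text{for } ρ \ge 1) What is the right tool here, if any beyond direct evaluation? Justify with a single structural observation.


Diagnosis: the characteristic-root method — because shifting ρ leaves the equation's coefficients unchanged, exponential trials reduce it to algebra.


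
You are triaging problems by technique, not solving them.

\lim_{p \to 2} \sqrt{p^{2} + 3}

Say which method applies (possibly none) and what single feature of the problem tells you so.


Technique: no special technique — the function is continuous at 2; evaluation is itself the limit, no machinery required.


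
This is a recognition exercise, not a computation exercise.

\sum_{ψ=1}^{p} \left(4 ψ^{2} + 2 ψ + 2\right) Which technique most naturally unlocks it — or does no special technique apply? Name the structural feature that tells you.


Diagnosis: no special technique — every summand is a constant multiple of a power of ψ — apply the standard power-sum identities one degree at a time.


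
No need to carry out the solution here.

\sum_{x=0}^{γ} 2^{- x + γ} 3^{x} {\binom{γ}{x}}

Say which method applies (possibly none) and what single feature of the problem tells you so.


Best approach: the binomial theorem — binomial coefficients against complementary powers of 3 and 2: recognize the binomial expansion and resum.


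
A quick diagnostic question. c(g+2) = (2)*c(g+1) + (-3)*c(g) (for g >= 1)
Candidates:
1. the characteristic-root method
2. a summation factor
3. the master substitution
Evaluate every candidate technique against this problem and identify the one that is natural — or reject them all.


Diagnosis: the characteristic-root method — constant coefficients and linearity mean the ansatz r^g reduces it to solving the characteristic polynomial.
- the characteristic-root method — applicable, and directly so.
- a summation factor: a summation factor telescopes one-step recursions; this one carries higher-order memory.
- the master substitution: the recursive argument is a shift of the index, not a fixed fraction of it.


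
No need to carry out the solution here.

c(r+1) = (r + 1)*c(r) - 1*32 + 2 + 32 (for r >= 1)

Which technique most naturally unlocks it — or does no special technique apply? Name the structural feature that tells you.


Verdict: a summation factor — first-order linear but the coefficient r + 1 moves with the index — divide by the cumulative product and telescope.


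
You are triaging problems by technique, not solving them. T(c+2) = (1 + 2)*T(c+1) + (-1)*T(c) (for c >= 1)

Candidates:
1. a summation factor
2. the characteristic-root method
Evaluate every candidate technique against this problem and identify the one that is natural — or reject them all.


Method: the characteristic-root method — shift-invariance with fixed coefficients calls for exponential trials; the characteristic polynomial finds every r^c.
- a summation factor: a summation factor telescopes one-step recursions; this one carries higher-order memory.
- the characteristic-root method: yes, a natural case for it.


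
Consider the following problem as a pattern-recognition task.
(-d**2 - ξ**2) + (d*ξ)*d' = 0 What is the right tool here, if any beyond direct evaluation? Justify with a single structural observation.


Technique: the homogeneous substitution — solved for the derivative, the right side is unchanged under scaling ξ and d together — it depends only on the ratio d/ξ, so substitute a single ratio variable. This doubles as a Bernoulli equation in the unknown as written; the homogeneous route needs no setup at all.


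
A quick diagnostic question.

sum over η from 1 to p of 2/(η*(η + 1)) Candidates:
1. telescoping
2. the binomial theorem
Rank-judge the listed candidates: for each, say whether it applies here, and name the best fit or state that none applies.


Best approach: telescoping — after splitting 2/(η*(η + 1)) into partial fractions, the pieces are shifted copies of one function and cancel telescopically.
- telescoping — applicable, and directly so.
- the binomial theorem — the terms do not reassemble into a binomial power.


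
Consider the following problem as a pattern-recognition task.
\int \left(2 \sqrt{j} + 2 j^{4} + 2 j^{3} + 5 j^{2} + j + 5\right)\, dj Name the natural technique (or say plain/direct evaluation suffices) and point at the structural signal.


Technique: no special technique — nothing composite, nothing rational, nothing trigonometric — each constant-multiple power of j integrates by the power rule alone.


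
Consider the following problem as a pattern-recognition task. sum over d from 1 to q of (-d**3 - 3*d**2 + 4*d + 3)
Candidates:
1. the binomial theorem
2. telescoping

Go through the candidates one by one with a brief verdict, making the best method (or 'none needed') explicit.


Method: no special technique — no ratio, no shift structure, no binomial pattern: sum the constant-multiple powers of d with known formulas.
- the binomial theorem — no binomial coefficients pair up with complementary powers here.
- telescoping — the terms as presented offer no neighboring cancellation — a telescoping rewrite may exist, but the displayed structure does not hand one over.


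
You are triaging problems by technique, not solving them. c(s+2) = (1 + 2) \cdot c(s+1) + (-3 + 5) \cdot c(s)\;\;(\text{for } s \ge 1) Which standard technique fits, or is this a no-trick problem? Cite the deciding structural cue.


Best approach: the characteristic-root method — linear, homogeneous, constant coefficients: solutions of the form r^s exist — find the roots of the characteristic polynomial.


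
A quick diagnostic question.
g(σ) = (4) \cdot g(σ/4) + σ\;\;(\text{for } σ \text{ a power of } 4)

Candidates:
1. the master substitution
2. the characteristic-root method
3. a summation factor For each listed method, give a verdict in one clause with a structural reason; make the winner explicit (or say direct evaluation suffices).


Technique: the master substitution — the argument contracts 4-fold per step: reindex σ exponentially and solve the linear recurrence in the new index.
- the master substitution — yes, a natural case for it.
- the characteristic-root method — the recursion divides its index rather than shifting it — outside the constant-shift family the root method covers.
- a summation factor: the recursion divides its index rather than shifting it — there is no previous-term chain for a summation factor to telescope.
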